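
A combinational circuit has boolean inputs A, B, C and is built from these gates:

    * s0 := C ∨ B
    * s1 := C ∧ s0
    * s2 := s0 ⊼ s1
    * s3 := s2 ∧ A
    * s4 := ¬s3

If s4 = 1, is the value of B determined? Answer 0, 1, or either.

either

Both values of B occur among assignments with s4 = 1:
  B=0: A=0, B=0, C=0
  B=1: A=0, B=1, C=0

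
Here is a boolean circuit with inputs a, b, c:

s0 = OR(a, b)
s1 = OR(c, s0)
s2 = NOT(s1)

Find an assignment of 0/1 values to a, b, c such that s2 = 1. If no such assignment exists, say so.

s2 = NOT(s1) must be 1, so s1 = 0.
s1 = OR(c, s0) must be 0, so both c = 0 and s0 = 0.
Check with a=0, b=0, c=0:
s0 = OR(a, b) = OR(0, 0) = 0
s1 = OR(c, s0) = OR(0, 0) = 0
s2 = NOT(s1) = NOT 0 = 1
So s2 = 1 as required.

a=0, b=0, c=0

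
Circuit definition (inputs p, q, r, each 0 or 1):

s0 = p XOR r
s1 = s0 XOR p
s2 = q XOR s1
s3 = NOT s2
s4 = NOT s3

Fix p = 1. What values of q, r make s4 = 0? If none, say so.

s4 = NOT s3 must be 0, so s3 = 1.
s3 = NOT s2 must be 1, so s2 = 0.
Check with p = 1 and q=1, r=1:
s0 = p XOR r = 1 XOR 1 = 0
s1 = s0 XOR p = 0 XOR 1 = 1
s2 = q XOR s1 = 1 XOR 1 = 0
s3 = NOT s2 = NOT 0 = 1
s4 = NOT s3 = NOT 1 = 0
So s4 = 0.

q=1 r=1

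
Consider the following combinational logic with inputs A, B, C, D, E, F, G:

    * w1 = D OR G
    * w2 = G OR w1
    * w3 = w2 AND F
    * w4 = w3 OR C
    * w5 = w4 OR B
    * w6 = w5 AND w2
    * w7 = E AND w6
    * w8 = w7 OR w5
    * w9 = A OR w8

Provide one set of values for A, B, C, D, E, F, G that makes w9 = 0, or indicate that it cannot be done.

A=0 B=0 C=0 D=1 E=1 F=0 G=1

w9 = A OR w8 must be 0, so both A = 0 and w8 = 0.
w8 = w7 OR w5 must be 0, so both w7 = 0 and w5 = 0.
Check with A=0 B=0 C=0 D=1 E=1 F=0 G=1:
w1 = D OR G = 1 OR 1 = 1
w2 = G OR w1 = 1 OR 1 = 1
w3 = w2 AND F = 1 AND 0 = 0
w4 = w3 OR C = 0 OR 0 = 0
w5 = w4 OR B = 0 OR 0 = 0
w6 = w5 AND w2 = 0 AND 1 = 0
w7 = E AND w6 = 1 AND 0 = 0
w8 = w7 OR w5 = 0 OR 0 = 0
w9 = A OR w8 = 0 OR 0 = 0
So w9 = 0 as required.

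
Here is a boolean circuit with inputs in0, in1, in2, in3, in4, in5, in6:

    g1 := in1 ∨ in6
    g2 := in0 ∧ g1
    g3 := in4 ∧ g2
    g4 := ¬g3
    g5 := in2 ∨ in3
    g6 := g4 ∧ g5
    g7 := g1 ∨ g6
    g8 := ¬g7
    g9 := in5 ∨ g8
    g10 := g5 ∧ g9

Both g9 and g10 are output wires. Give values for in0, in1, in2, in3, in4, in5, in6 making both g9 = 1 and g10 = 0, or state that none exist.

in0=1 in1=0 in2=0 in3=0 in4=0 in5=1 in6=0

Check with in0=1 in1=0 in2=0 in3=0 in4=0 in5=1 in6=0:
g1 = in1 ∨ in6 = 0 ∨ 0 = 0
g2 = in0 ∧ g1 = 1 ∧ 0 = 0
g3 = in4 ∧ g2 = 0 ∧ 0 = 0
g4 = ¬g3 = ¬0 = 1
g5 = in2 ∨ in3 = 0 ∨ 0 = 0
g6 = g4 ∧ g5 = 1 ∧ 0 = 0
g7 = g1 ∨ g6 = 0 ∨ 0 = 0
g8 = ¬g7 = ¬0 = 1
g9 = in5 ∨ g8 = 1 ∨ 1 = 1
g10 = g5 ∧ g9 = 0 ∧ 1 = 0
So g9 = 1 and g10 = 0.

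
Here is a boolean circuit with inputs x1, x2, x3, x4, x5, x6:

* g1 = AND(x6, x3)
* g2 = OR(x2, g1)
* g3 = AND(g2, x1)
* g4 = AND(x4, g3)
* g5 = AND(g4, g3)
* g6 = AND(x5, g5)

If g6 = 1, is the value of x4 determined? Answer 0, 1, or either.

1

g6 = AND(x5, g5) must be 1, so both x5 = 1 and g5 = 1.
g5 = AND(g4, g3) must be 1, so both g4 = 1 and g3 = 1.
Every assignment with g6 = 1 has x4 = 1; there are 5 such assignment(s).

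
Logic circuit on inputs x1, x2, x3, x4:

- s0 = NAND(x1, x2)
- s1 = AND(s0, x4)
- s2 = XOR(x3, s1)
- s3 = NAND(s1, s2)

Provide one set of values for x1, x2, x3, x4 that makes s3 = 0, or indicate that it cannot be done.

s3 = NAND(s1, s2) must be 0, so both s1 = 1 and s2 = 1.
s1 = AND(s0, x4) must be 1, so both s0 = 1 and x4 = 1.
Check with x1=1, x2=0, x3=0, x4=1:
s0 = NAND(x1, x2) = NAND(1, 0) = 1
s1 = AND(s0, x4) = AND(1, 1) = 1
s2 = XOR(x3, s1) = XOR(0, 1) = 1
s3 = NAND(s1, s2) = NAND(1, 1) = 0
So s3 = 0 as required.

x1=1, x2=0, x3=0, x4=1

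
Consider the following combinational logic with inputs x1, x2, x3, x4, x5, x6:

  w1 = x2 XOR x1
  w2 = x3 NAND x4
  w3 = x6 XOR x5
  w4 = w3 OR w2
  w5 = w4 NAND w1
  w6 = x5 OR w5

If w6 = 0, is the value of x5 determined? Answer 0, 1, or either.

0

w6 = x5 OR w5 must be 0, so both x5 = 0 and w5 = 0.
Every assignment with w6 = 0 has x5 = 0; there are 14 such assignment(s).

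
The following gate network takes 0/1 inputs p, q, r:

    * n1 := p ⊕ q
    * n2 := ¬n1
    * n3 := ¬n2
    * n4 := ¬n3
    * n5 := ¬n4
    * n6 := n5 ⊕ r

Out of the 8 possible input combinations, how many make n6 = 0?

4

n6 = n5 ⊕ r must be 0, so n5 and r are equal.
Satisfying assignments:
  p=0, q=0, r=0
  p=0, q=1, r=1
  p=1, q=0, r=1
  p=1, q=1, r=0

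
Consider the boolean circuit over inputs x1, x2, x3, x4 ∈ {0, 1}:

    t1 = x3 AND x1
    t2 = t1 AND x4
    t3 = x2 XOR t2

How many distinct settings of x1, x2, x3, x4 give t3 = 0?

t3 = x2 XOR t2 must be 0, so x2 and t2 are equal.
Enumerating the 16 input combinations, 8 give t3 = 0 and 8 give t3 = 1.

8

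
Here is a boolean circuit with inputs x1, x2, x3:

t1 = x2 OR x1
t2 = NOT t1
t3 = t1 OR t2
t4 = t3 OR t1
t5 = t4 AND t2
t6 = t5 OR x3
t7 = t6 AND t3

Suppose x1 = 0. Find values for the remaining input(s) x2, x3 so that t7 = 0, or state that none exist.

t7 = t6 AND t3 must be 0, so at least one of t6, t3 is 0.
Check with x1 = 0 and x2=1, x3=0:
t1 = x2 OR x1 = 1 OR 0 = 1
t2 = NOT t1 = NOT 1 = 0
t3 = t1 OR t2 = 1 OR 0 = 1
t4 = t3 OR t1 = 1 OR 1 = 1
t5 = t4 AND t2 = 1 AND 0 = 0
t6 = t5 OR x3 = 0 OR 0 = 0
t7 = t6 AND t3 = 0 AND 1 = 0
So t7 = 0.

x2=1, x3=0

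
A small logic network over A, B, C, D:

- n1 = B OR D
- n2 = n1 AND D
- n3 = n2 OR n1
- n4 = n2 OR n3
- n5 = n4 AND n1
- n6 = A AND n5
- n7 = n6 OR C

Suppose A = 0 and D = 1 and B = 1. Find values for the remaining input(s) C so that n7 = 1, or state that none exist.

C=1

n7 = n6 OR C must be 1, so at least one of n6, C is 1.
Check with A = 0 and D = 1 and B = 1 and C=1:
n1 = B OR D = 1 OR 1 = 1
n2 = n1 AND D = 1 AND 1 = 1
n3 = n2 OR n1 = 1 OR 1 = 1
n4 = n2 OR n3 = 1 OR 1 = 1
n5 = n4 AND n1 = 1 AND 1 = 1
n6 = A AND n5 = 0 AND 1 = 0
n7 = n6 OR C = 0 OR 1 = 1
So n7 = 1.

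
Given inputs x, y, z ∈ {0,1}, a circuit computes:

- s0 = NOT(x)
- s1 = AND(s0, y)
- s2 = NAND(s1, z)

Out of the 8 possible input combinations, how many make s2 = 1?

s2 = NAND(s1, z) must be 1, so at least one of s1, z is 0.
Enumerating the 8 input combinations, 7 give s2 = 1 and 1 give s2 = 0.

7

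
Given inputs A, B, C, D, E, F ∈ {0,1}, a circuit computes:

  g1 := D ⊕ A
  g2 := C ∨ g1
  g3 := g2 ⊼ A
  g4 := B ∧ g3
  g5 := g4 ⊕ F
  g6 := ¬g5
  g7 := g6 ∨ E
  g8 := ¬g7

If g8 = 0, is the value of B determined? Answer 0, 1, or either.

Both values of B occur among assignments with g8 = 0:
  B=0: A=0, B=0, C=0, D=0, E=0, F=0
  B=1: A=0, B=1, C=0, D=0, E=0, F=1

either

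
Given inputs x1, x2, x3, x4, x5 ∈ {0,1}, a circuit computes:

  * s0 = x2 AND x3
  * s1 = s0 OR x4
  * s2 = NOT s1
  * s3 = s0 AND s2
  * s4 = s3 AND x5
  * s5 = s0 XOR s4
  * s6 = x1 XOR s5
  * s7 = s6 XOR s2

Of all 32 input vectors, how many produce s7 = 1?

16

s7 = s6 XOR s2 must be 1, so s6 and s2 differ.
Enumerating the 32 input combinations, 16 give s7 = 1 and 16 give s7 = 0.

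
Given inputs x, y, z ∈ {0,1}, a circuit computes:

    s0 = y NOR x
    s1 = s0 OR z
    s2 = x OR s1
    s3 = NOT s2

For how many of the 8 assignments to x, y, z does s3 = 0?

s3 = NOT s2 must be 0, so s2 = 1.
s2 = x OR s1 must be 1, so at least one of x, s1 is 1.
Enumerating the 8 input combinations, 7 give s3 = 0 and 1 give s3 = 1.

7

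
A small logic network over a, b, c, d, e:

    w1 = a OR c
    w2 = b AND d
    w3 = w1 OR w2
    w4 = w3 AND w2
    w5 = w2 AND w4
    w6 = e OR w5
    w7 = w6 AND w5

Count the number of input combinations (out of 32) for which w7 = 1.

w7 = w6 AND w5 must be 1, so both w6 = 1 and w5 = 1.
w6 = e OR w5 must be 1, so at least one of e, w5 is 1.
Enumerating the 32 input combinations, 8 give w7 = 1 and 24 give w7 = 0.

8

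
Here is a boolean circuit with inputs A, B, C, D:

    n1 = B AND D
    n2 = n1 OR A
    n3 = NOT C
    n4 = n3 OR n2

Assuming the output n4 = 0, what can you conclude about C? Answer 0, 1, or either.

n4 = n3 OR n2 must be 0, so both n3 = 0 and n2 = 0.
n3 = NOT C must be 0, so C = 1.
n2 = n1 OR A must be 0, so both n1 = 0 and A = 0.
Every assignment with n4 = 0 has C = 1; there are 3 such assignment(s).
  A=0, B=0, C=1, D=0
  A=0, B=0, C=1, D=1
  A=0, B=1, C=1, D=0

1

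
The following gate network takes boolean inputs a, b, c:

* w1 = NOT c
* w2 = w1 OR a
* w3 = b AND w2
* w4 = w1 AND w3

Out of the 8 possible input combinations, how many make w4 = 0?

6

w4 = w1 AND w3 must be 0, so at least one of w1, w3 is 0.
Enumerating the 8 input combinations, 6 give w4 = 0 and 2 give w4 = 1.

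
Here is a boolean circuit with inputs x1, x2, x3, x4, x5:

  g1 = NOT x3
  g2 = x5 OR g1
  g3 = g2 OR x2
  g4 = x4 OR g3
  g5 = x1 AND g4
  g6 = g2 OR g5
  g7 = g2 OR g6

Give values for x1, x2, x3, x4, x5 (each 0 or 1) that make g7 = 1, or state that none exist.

g7 = g2 OR g6 must be 1, so at least one of g2, g6 is 1.
Check with x1=0, x2=0, x3=0, x4=0, x5=1:
g1 = NOT x3 = NOT 0 = 1
g2 = x5 OR g1 = 1 OR 1 = 1
g3 = g2 OR x2 = 1 OR 0 = 1
g4 = x4 OR g3 = 0 OR 1 = 1
g5 = x1 AND g4 = 0 AND 1 = 0
g6 = g2 OR g5 = 1 OR 0 = 1
g7 = g2 OR g6 = 1 OR 1 = 1
So g7 = 1 as required.

x1=0, x2=0, x3=0, x4=0, x5=1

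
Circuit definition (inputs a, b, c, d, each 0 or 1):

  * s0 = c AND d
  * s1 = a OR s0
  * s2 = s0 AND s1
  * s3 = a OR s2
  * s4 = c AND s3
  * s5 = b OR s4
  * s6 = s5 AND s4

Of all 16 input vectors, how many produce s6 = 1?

s6 = s5 AND s4 must be 1, so both s5 = 1 and s4 = 1.
s5 = b OR s4 must be 1, so at least one of b, s4 is 1.
s4 = c AND s3 must be 1, so both c = 1 and s3 = 1.
Satisfying assignments:
  a=0, b=0, c=1, d=1
  a=0, b=1, c=1, d=1
  a=1, b=0, c=1, d=0
  a=1, b=0, c=1, d=1
  a=1, b=1, c=1, d=0
  a=1, b=1, c=1, d=1

6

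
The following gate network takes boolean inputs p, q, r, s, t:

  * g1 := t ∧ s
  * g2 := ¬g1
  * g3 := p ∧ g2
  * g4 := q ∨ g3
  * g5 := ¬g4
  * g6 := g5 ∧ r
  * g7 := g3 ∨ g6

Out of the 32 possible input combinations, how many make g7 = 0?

g7 = g3 ∨ g6 must be 0, so both g3 = 0 and g6 = 0.
g3 = p ∧ g2 must be 0, so at least one of p, g2 is 0.
g6 = g5 ∧ r must be 0, so at least one of g5, r is 0.
Enumerating the 32 input combinations, 15 give g7 = 0 and 17 give g7 = 1.

15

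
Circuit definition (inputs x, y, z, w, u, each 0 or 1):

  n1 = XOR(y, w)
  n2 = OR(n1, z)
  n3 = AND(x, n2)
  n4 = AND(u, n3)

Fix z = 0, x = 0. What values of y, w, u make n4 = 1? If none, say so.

no solution exists

With z = 0, x = 0 fixed, none of the 8 settings of y, w, u give n4 = 1.
For example, with y=1, w=0, u=1:
n1 = XOR(y, w) = XOR(1, 0) = 1
n2 = OR(n1, z) = OR(1, 0) = 1
n3 = AND(x, n2) = AND(0, 1) = 0
n4 = AND(u, n3) = AND(1, 0) = 0
giving n4 = 0 ≠ 1.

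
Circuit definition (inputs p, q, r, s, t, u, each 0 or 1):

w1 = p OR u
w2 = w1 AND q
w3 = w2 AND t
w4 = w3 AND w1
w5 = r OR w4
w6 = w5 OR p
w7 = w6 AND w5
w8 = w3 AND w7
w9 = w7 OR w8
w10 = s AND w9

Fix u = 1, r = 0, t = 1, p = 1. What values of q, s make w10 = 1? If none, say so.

Check with u = 1, r = 0, t = 1, p = 1 and q=1, s=1:
w1 = p OR u = 1 OR 1 = 1
w2 = w1 AND q = 1 AND 1 = 1
w3 = w2 AND t = 1 AND 1 = 1
w4 = w3 AND w1 = 1 AND 1 = 1
w5 = r OR w4 = 0 OR 1 = 1
w6 = w5 OR p = 1 OR 1 = 1
w7 = w6 AND w5 = 1 AND 1 = 1
w8 = w3 AND w7 = 1 AND 1 = 1
w9 = w7 OR w8 = 1 OR 1 = 1
w10 = s AND w9 = 1 AND 1 = 1
So w10 = 1.

q=1, s=1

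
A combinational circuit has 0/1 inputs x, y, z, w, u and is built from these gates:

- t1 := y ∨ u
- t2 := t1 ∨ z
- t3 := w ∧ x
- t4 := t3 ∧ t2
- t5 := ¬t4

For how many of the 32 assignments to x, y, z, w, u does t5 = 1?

t5 = ¬t4 must be 1, so t4 = 0.
t4 = t3 ∧ t2 must be 0, so at least one of t3, t2 is 0.
Enumerating the 32 input combinations, 25 give t5 = 1 and 7 give t5 = 0.

25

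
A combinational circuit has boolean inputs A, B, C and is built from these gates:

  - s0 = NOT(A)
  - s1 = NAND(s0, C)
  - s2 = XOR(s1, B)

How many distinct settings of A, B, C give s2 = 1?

s2 = XOR(s1, B) must be 1, so s1 and B differ.
Satisfying assignments:
  A=0, B=0, C=0
  A=0, B=1, C=1
  A=1, B=0, C=0
  A=1, B=0, C=1

4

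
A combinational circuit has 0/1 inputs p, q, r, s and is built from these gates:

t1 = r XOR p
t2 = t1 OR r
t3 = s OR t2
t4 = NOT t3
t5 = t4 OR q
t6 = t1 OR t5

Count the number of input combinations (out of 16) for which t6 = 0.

3

t6 = t1 OR t5 must be 0, so both t1 = 0 and t5 = 0.
t1 = r XOR p must be 0, so r and p are equal.
Satisfying assignments:
  p=0, q=0, r=0, s=1
  p=1, q=0, r=1, s=0
  p=1, q=0, r=1, s=1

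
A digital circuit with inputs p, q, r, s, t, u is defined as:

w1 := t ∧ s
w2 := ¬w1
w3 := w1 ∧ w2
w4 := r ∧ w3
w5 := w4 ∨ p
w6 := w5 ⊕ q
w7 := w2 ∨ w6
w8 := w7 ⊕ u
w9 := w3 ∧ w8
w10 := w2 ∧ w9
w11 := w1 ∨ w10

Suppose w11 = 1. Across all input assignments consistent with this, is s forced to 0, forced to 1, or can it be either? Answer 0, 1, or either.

w11 = w1 ∨ w10 must be 1, so at least one of w1, w10 is 1.
Every assignment with w11 = 1 has s = 1; there are 16 such assignment(s).

1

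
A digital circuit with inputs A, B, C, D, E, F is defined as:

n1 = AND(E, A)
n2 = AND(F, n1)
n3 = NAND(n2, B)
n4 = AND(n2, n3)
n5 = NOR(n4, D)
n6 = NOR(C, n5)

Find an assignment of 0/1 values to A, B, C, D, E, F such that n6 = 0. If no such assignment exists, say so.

A=1, B=0, C=0, D=0, E=1, F=0

n6 = NOR(C, n5) must be 0, so at least one of C, n5 is 1.
Check with A=1, B=0, C=0, D=0, E=1, F=0:
n1 = AND(E, A) = AND(1, 1) = 1
n2 = AND(F, n1) = AND(0, 1) = 0
n3 = NAND(n2, B) = NAND(0, 0) = 1
n4 = AND(n2, n3) = AND(0, 1) = 0
n5 = NOR(n4, D) = NOR(0, 0) = 1
n6 = NOR(C, n5) = NOR(0, 1) = 0
So n6 = 0 as required.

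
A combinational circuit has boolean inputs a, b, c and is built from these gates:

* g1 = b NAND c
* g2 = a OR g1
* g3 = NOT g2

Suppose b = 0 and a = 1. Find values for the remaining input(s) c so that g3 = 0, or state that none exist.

c=0

Check with b = 0 and a = 1 and c=0:
g1 = b NAND c = 0 NAND 0 = 1
g2 = a OR g1 = 1 OR 1 = 1
g3 = NOT g2 = NOT 1 = 0
So g3 = 0.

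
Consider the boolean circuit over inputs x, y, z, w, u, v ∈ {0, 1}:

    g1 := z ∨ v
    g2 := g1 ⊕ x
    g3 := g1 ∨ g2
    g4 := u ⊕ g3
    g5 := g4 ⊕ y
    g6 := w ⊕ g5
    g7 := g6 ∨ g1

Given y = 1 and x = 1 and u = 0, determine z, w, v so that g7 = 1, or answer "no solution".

z=1, w=1, v=0

g7 = g6 ∨ g1 must be 1, so at least one of g6, g1 is 1.
Check with y = 1 and x = 1 and u = 0 and z=1, w=1, v=0:
g1 = z ∨ v = 1 ∨ 0 = 1
g2 = g1 ⊕ x = 1 ⊕ 1 = 0
g3 = g1 ∨ g2 = 1 ∨ 0 = 1
g4 = u ⊕ g3 = 0 ⊕ 1 = 1
g5 = g4 ⊕ y = 1 ⊕ 1 = 0
g6 = w ⊕ g5 = 1 ⊕ 0 = 1
g7 = g6 ∨ g1 = 1 ∨ 1 = 1
So g7 = 1.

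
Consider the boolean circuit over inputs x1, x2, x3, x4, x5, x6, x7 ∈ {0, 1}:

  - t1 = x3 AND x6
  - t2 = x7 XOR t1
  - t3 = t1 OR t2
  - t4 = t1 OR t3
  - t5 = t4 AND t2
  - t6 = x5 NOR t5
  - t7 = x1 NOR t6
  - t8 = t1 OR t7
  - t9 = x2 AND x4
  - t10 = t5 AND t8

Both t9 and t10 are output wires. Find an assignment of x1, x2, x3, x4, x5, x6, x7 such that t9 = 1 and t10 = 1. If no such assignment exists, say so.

x1=0, x2=1, x3=0, x4=1, x5=1, x6=0, x7=1

Check with x1=0, x2=1, x3=0, x4=1, x5=1, x6=0, x7=1:
t1 = x3 AND x6 = 0 AND 0 = 0
t2 = x7 XOR t1 = 1 XOR 0 = 1
t3 = t1 OR t2 = 0 OR 1 = 1
t4 = t1 OR t3 = 0 OR 1 = 1
t5 = t4 AND t2 = 1 AND 1 = 1
t6 = x5 NOR t5 = 1 NOR 1 = 0
t7 = x1 NOR t6 = 0 NOR 0 = 1
t8 = t1 OR t7 = 0 OR 1 = 1
t9 = x2 AND x4 = 1 AND 1 = 1
t10 = t5 AND t8 = 1 AND 1 = 1
So t9 = 1 and t10 = 1.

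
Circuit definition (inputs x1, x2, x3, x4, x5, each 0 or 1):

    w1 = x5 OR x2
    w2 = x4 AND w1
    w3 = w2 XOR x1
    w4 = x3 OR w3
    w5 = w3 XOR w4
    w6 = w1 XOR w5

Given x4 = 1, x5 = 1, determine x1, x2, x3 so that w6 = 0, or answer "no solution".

w6 = w1 XOR w5 must be 0, so w1 and w5 are equal.
Check with x4 = 1, x5 = 1 and x1=1, x2=0, x3=1:
w1 = x5 OR x2 = 1 OR 0 = 1
w2 = x4 AND w1 = 1 AND 1 = 1
w3 = w2 XOR x1 = 1 XOR 1 = 0
w4 = x3 OR w3 = 1 OR 0 = 1
w5 = w3 XOR w4 = 0 XOR 1 = 1
w6 = w1 XOR w5 = 1 XOR 1 = 0
So w6 = 0.

x1=1, x2=0, x3=1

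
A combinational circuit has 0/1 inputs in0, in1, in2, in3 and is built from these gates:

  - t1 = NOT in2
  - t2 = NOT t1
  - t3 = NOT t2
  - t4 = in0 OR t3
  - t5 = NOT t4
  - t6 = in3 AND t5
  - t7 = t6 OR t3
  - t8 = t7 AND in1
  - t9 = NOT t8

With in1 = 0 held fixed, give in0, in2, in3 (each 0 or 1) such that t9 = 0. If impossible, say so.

no solution exists

With in1 = 0 fixed, none of the 8 settings of in0, in2, in3 give t9 = 0.
For example, with in0=0, in2=1, in3=0:
t1 = NOT in2 = NOT 1 = 0
t2 = NOT t1 = NOT 0 = 1
t3 = NOT t2 = NOT 1 = 0
t4 = in0 OR t3 = 0 OR 0 = 0
t5 = NOT t4 = NOT 0 = 1
t6 = in3 AND t5 = 0 AND 1 = 0
t7 = t6 OR t3 = 0 OR 0 = 0
t8 = t7 AND in1 = 0 AND 0 = 0
t9 = NOT t8 = NOT 0 = 1
giving t9 = 1 ≠ 0.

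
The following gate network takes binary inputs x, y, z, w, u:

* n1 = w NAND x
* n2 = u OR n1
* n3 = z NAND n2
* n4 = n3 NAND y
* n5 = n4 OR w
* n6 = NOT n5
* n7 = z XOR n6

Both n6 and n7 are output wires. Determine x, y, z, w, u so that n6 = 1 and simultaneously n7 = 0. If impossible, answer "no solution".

Across all 32 input combinations, none give both n6 = 1 and n7 = 0.

no solution exists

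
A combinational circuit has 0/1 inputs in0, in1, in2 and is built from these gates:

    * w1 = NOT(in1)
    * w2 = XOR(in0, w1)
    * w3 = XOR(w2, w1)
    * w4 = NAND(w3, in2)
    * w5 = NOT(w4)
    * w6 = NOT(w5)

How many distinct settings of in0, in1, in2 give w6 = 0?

2

w6 = NOT(w5) must be 0, so w5 = 1.
w5 = NOT(w4) must be 1, so w4 = 0.
w4 = NAND(w3, in2) must be 0, so both w3 = 1 and in2 = 1.
Enumerating the 8 input combinations, 2 give w6 = 0 and 6 give w6 = 1.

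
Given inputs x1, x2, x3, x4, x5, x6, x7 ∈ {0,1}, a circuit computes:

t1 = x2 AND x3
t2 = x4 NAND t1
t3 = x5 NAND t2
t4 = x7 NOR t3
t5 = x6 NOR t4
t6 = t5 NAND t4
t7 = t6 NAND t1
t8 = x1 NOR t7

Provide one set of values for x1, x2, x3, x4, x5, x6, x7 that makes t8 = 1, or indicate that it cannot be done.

x1=0, x2=1, x3=1, x4=0, x5=1, x6=1, x7=0

t8 = x1 NOR t7 must be 1, so both x1 = 0 and t7 = 0.
t7 = t6 NAND t1 must be 0, so both t6 = 1 and t1 = 1.
Check with x1=0, x2=1, x3=1, x4=0, x5=1, x6=1, x7=0:
t1 = x2 AND x3 = 1 AND 1 = 1
t2 = x4 NAND t1 = 0 NAND 1 = 1
t3 = x5 NAND t2 = 1 NAND 1 = 0
t4 = x7 NOR t3 = 0 NOR 0 = 1
t5 = x6 NOR t4 = 1 NOR 1 = 0
t6 = t5 NAND t4 = 0 NAND 1 = 1
t7 = t6 NAND t1 = 1 NAND 1 = 0
t8 = x1 NOR t7 = 0 NOR 0 = 1
So t8 = 1 as required.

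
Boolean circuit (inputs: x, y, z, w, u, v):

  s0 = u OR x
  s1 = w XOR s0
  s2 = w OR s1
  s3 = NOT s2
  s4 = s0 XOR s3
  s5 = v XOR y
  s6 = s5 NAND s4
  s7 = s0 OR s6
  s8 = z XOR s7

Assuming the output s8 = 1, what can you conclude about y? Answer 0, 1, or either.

either

Both values of y occur among assignments with s8 = 1:
  y=0: x=0, y=0, z=0, w=0, u=0, v=0
  y=1: x=0, y=1, z=0, w=0, u=0, v=1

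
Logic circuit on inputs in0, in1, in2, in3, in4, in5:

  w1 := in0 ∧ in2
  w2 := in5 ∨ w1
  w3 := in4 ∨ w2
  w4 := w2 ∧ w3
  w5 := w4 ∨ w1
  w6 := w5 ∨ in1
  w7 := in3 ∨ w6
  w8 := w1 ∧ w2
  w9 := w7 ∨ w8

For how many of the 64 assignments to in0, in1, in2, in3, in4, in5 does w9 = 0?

w9 = w7 ∨ w8 must be 0, so both w7 = 0 and w8 = 0.
w7 = in3 ∨ w6 must be 0, so both in3 = 0 and w6 = 0.
w8 = w1 ∧ w2 must be 0, so at least one of w1, w2 is 0.
Satisfying assignments:
  in0=0, in1=0, in2=0, in3=0, in4=0, in5=0
  in0=0, in1=0, in2=0, in3=0, in4=1, in5=0
  in0=0, in1=0, in2=1, in3=0, in4=0, in5=0
  in0=0, in1=0, in2=1, in3=0, in4=1, in5=0
  in0=1, in1=0, in2=0, in3=0, in4=0, in5=0
  in0=1, in1=0, in2=0, in3=0, in4=1, in5=0

6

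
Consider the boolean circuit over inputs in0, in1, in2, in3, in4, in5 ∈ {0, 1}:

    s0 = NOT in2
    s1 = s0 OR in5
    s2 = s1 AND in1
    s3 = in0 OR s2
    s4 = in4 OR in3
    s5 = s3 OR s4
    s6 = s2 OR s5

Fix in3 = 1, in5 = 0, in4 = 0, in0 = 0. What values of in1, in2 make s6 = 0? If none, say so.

With in3 = 1, in5 = 0, in4 = 0, in0 = 0 fixed, none of the 4 settings of in1, in2 give s6 = 0.
For example, with in1=1, in2=1:
s0 = NOT in2 = NOT 1 = 0
s1 = s0 OR in5 = 0 OR 0 = 0
s2 = s1 AND in1 = 0 AND 1 = 0
s3 = in0 OR s2 = 0 OR 0 = 0
s4 = in4 OR in3 = 0 OR 1 = 1
s5 = s3 OR s4 = 0 OR 1 = 1
s6 = s2 OR s5 = 0 OR 1 = 1
giving s6 = 1 ≠ 0.

no solution exists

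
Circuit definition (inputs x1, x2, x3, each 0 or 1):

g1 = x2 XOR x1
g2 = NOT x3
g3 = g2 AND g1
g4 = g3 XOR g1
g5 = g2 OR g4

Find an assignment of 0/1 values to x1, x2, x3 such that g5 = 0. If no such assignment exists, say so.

Check with x1=1, x2=1, x3=1:
g1 = x2 XOR x1 = 1 XOR 1 = 0
g2 = NOT x3 = NOT 1 = 0
g3 = g2 AND g1 = 0 AND 0 = 0
g4 = g3 XOR g1 = 0 XOR 0 = 0
g5 = g2 OR g4 = 0 OR 0 = 0
So g5 = 0 as required.

x1=1, x2=1, x3=1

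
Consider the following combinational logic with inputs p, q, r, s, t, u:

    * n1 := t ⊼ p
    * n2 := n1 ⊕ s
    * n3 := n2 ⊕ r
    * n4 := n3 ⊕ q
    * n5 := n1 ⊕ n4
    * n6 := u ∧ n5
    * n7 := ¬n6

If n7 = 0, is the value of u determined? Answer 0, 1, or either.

1

n7 = ¬n6 must be 0, so n6 = 1.
Every assignment with n7 = 0 has u = 1; there are 16 such assignment(s).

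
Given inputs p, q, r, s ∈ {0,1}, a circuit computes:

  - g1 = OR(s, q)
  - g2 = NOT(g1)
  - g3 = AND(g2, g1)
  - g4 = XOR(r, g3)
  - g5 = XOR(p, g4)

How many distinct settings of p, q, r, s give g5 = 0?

8

g5 = XOR(p, g4) must be 0, so p and g4 are equal.
Enumerating the 16 input combinations, 8 give g5 = 0 and 8 give g5 = 1.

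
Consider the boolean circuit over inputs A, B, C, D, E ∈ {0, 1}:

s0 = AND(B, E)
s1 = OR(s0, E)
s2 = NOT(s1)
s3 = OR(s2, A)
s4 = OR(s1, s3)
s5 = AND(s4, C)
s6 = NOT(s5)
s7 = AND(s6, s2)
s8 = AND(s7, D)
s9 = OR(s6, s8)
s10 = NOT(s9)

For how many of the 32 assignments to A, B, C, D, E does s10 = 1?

s10 = NOT(s9) must be 1, so s9 = 0.
s9 = OR(s6, s8) must be 0, so both s6 = 0 and s8 = 0.
s6 = NOT(s5) must be 0, so s5 = 1.
Enumerating the 32 input combinations, 16 give s10 = 1 and 16 give s10 = 0.

16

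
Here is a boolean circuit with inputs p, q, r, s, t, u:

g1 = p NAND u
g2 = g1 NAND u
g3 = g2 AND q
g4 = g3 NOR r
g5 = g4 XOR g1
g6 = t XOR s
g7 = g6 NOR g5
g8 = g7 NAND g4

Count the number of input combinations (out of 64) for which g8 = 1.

g8 = g7 NAND g4 must be 1, so at least one of g7, g4 is 0.
Enumerating the 64 input combinations, 56 give g8 = 1 and 8 give g8 = 0.

56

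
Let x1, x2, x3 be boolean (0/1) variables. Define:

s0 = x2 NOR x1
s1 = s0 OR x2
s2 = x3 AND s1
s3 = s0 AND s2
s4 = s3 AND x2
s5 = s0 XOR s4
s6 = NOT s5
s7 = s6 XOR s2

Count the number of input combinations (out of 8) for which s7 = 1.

5

s7 = s6 XOR s2 must be 1, so s6 and s2 differ.
Enumerating the 8 input combinations, 5 give s7 = 1 and 3 give s7 = 0.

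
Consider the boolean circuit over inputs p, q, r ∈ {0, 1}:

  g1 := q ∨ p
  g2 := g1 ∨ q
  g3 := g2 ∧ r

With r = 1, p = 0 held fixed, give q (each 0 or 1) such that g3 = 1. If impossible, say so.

q=1

g3 = g2 ∧ r must be 1, so both g2 = 1 and r = 1.
g2 = g1 ∨ q must be 1, so at least one of g1, q is 1.
Check with r = 1, p = 0 and q=1:
g1 = q ∨ p = 1 ∨ 0 = 1
g2 = g1 ∨ q = 1 ∨ 1 = 1
g3 = g2 ∧ r = 1 ∧ 1 = 1
So g3 = 1.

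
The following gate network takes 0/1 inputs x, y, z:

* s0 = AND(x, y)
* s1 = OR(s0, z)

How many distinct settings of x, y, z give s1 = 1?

5

s1 = OR(s0, z) must be 1, so at least one of s0, z is 1.
Satisfying assignments:
  x=0, y=0, z=1
  x=0, y=1, z=1
  x=1, y=0, z=1
  x=1, y=1, z=0
  x=1, y=1, z=1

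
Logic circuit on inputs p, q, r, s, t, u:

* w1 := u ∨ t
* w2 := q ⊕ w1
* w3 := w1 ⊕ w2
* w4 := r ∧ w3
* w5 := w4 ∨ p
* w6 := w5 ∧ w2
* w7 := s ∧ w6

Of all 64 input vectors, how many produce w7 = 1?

9

w7 = s ∧ w6 must be 1, so both s = 1 and w6 = 1.
w6 = w5 ∧ w2 must be 1, so both w5 = 1 and w2 = 1.
Enumerating the 64 input combinations, 9 give w7 = 1 and 55 give w7 = 0.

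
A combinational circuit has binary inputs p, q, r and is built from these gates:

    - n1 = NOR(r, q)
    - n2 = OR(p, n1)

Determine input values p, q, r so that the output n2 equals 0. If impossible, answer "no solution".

p=0, q=1, r=0

n2 = OR(p, n1) must be 0, so both p = 0 and n1 = 0.
n1 = NOR(r, q) must be 0, so at least one of r, q is 1.
Check with p=0, q=1, r=0:
n1 = NOR(r, q) = NOR(0, 1) = 0
n2 = OR(p, n1) = OR(0, 0) = 0
So n2 = 0 as required.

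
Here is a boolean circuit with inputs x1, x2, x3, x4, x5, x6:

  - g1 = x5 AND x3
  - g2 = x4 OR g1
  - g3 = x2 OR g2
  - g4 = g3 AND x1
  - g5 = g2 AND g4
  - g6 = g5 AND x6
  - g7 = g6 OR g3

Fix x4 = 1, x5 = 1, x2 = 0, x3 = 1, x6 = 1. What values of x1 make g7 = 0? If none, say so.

With x4 = 1, x5 = 1, x2 = 0, x3 = 1, x6 = 1 fixed, none of the 2 settings of x1 give g7 = 0.
For example, with x1=0:
g1 = x5 AND x3 = 1 AND 1 = 1
g2 = x4 OR g1 = 1 OR 1 = 1
g3 = x2 OR g2 = 0 OR 1 = 1
g4 = g3 AND x1 = 1 AND 0 = 0
g5 = g2 AND g4 = 1 AND 0 = 0
g6 = g5 AND x6 = 0 AND 1 = 0
g7 = g6 OR g3 = 0 OR 1 = 1
giving g7 = 1 ≠ 0.

no solution exists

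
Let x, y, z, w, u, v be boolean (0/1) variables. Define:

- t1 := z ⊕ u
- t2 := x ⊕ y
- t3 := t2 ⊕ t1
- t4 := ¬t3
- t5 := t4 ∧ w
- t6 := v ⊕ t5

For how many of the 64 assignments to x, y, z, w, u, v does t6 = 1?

t6 = v ⊕ t5 must be 1, so v and t5 differ.
Enumerating the 64 input combinations, 32 give t6 = 1 and 32 give t6 = 0.

32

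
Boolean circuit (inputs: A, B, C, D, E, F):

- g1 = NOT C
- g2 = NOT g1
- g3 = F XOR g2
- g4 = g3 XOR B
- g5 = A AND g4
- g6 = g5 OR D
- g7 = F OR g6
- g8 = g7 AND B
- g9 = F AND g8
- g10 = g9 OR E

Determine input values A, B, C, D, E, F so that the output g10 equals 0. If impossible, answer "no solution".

Check with A=0 B=0 C=1 D=0 E=0 F=0:
g1 = NOT C = NOT 1 = 0
g2 = NOT g1 = NOT 0 = 1
g3 = F XOR g2 = 0 XOR 1 = 1
g4 = g3 XOR B = 1 XOR 0 = 1
g5 = A AND g4 = 0 AND 1 = 0
g6 = g5 OR D = 0 OR 0 = 0
g7 = F OR g6 = 0 OR 0 = 0
g8 = g7 AND B = 0 AND 0 = 0
g9 = F AND g8 = 0 AND 0 = 0
g10 = g9 OR E = 0 OR 0 = 0
So g10 = 0 as required.

A=0 B=0 C=1 D=0 E=0 F=0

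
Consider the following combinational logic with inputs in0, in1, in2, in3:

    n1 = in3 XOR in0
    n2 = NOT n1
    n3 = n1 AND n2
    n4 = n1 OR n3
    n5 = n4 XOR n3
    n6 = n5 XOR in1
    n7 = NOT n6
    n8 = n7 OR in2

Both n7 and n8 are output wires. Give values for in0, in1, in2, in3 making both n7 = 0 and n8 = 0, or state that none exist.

Check with in0=0, in1=1, in2=0, in3=0:
n1 = in3 XOR in0 = 0 XOR 0 = 0
n2 = NOT n1 = NOT 0 = 1
n3 = n1 AND n2 = 0 AND 1 = 0
n4 = n1 OR n3 = 0 OR 0 = 0
n5 = n4 XOR n3 = 0 XOR 0 = 0
n6 = n5 XOR in1 = 0 XOR 1 = 1
n7 = NOT n6 = NOT 1 = 0
n8 = n7 OR in2 = 0 OR 0 = 0
So n7 = 0 and n8 = 0.

in0=0, in1=1, in2=0, in3=0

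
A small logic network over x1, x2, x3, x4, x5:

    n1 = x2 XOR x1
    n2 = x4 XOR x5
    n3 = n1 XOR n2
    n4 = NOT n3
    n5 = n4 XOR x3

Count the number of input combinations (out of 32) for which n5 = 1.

16

n5 = n4 XOR x3 must be 1, so n4 and x3 differ.
Enumerating the 32 input combinations, 16 give n5 = 1 and 16 give n5 = 0.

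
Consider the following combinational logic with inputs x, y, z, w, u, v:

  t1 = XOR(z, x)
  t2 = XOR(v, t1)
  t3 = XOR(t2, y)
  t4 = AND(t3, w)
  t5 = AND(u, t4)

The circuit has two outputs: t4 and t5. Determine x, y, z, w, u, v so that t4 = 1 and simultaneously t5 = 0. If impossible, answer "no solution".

x=0, y=1, z=0, w=1, u=0, v=0

Check with x=0, y=1, z=0, w=1, u=0, v=0:
t1 = XOR(z, x) = XOR(0, 0) = 0
t2 = XOR(v, t1) = XOR(0, 0) = 0
t3 = XOR(t2, y) = XOR(0, 1) = 1
t4 = AND(t3, w) = AND(1, 1) = 1
t5 = AND(u, t4) = AND(0, 1) = 0
So t4 = 1 and t5 = 0.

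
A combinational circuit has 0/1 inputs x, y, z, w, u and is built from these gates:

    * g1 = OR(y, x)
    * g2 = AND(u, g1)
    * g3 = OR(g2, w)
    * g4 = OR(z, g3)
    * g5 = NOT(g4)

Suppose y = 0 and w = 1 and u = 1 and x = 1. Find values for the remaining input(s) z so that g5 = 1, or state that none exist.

no solution exists

With y = 0 and w = 1 and u = 1 and x = 1 fixed, none of the 2 settings of z give g5 = 1.
For example, with z=1:
g1 = OR(y, x) = OR(0, 1) = 1
g2 = AND(u, g1) = AND(1, 1) = 1
g3 = OR(g2, w) = OR(1, 1) = 1
g4 = OR(z, g3) = OR(1, 1) = 1
g5 = NOT(g4) = NOT 1 = 0
giving g5 = 0 ≠ 1.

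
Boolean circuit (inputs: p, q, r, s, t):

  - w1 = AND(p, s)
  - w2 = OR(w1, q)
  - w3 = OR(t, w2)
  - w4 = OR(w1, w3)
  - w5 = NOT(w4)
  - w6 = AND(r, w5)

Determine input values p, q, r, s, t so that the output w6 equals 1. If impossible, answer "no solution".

Check with p=0 q=0 r=1 s=1 t=0:
w1 = AND(p, s) = AND(0, 1) = 0
w2 = OR(w1, q) = OR(0, 0) = 0
w3 = OR(t, w2) = OR(0, 0) = 0
w4 = OR(w1, w3) = OR(0, 0) = 0
w5 = NOT(w4) = NOT 0 = 1
w6 = AND(r, w5) = AND(1, 1) = 1
So w6 = 1 as required.

p=0 q=0 r=1 s=1 t=0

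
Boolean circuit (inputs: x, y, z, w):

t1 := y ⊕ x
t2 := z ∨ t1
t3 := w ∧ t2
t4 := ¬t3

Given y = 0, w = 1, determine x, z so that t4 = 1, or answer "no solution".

x=0, z=0

Check with y = 0, w = 1 and x=0, z=0:
t1 = y ⊕ x = 0 ⊕ 0 = 0
t2 = z ∨ t1 = 0 ∨ 0 = 0
t3 = w ∧ t2 = 1 ∧ 0 = 0
t4 = ¬t3 = ¬0 = 1
So t4 = 1.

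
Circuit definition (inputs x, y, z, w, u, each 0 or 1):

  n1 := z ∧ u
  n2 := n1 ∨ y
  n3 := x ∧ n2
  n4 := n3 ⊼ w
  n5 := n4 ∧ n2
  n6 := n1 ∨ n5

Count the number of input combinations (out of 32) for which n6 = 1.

17

n6 = n1 ∨ n5 must be 1, so at least one of n1, n5 is 1.
Enumerating the 32 input combinations, 17 give n6 = 1 and 15 give n6 = 0.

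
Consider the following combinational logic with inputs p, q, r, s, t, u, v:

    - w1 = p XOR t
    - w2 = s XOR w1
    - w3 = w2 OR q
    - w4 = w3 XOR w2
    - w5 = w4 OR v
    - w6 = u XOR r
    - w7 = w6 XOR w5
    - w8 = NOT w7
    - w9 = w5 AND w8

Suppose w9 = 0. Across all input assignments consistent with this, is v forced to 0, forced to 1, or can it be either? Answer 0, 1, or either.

either

Both values of v occur among assignments with w9 = 0:
  v=0: p=0, q=0, r=0, s=0, t=0, u=0, v=0
  v=1: p=0, q=0, r=0, s=0, t=0, u=0, v=1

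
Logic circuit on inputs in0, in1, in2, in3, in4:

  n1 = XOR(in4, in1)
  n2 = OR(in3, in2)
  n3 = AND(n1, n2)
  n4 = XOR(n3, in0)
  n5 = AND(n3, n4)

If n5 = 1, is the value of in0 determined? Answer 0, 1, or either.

n5 = AND(n3, n4) must be 1, so both n3 = 1 and n4 = 1.
Every assignment with n5 = 1 has in0 = 0; there are 6 such assignment(s).

0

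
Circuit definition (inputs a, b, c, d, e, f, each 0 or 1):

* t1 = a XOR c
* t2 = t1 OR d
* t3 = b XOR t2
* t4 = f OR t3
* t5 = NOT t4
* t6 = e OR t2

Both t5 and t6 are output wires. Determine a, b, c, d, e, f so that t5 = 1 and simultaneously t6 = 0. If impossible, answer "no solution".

Check with a=0, b=0, c=0, d=0, e=0, f=0:
t1 = a XOR c = 0 XOR 0 = 0
t2 = t1 OR d = 0 OR 0 = 0
t3 = b XOR t2 = 0 XOR 0 = 0
t4 = f OR t3 = 0 OR 0 = 0
t5 = NOT t4 = NOT 0 = 1
t6 = e OR t2 = 0 OR 0 = 0
So t5 = 1 and t6 = 0.

a=0, b=0, c=0, d=0, e=0, f=0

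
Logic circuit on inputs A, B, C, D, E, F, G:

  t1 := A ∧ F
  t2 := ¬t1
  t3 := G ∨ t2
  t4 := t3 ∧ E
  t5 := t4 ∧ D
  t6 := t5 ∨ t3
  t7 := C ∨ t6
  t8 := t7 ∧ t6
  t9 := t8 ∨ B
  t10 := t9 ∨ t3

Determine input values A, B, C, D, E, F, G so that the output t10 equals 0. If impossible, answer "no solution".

A=1, B=0, C=1, D=1, E=0, F=1, G=0

t10 = t9 ∨ t3 must be 0, so both t9 = 0 and t3 = 0.
Check with A=1, B=0, C=1, D=1, E=0, F=1, G=0:
t1 = A ∧ F = 1 ∧ 1 = 1
t2 = ¬t1 = ¬1 = 0
t3 = G ∨ t2 = 0 ∨ 0 = 0
t4 = t3 ∧ E = 0 ∧ 0 = 0
t5 = t4 ∧ D = 0 ∧ 1 = 0
t6 = t5 ∨ t3 = 0 ∨ 0 = 0
t7 = C ∨ t6 = 1 ∨ 0 = 1
t8 = t7 ∧ t6 = 1 ∧ 0 = 0
t9 = t8 ∨ B = 0 ∨ 0 = 0
t10 = t9 ∨ t3 = 0 ∨ 0 = 0
So t10 = 0 as required.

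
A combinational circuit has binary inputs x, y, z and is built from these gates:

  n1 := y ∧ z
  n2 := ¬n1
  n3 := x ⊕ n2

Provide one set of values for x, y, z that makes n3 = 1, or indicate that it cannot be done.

n3 = x ⊕ n2 must be 1, so x and n2 differ.
Check with x=0, y=1, z=0:
n1 = y ∧ z = 1 ∧ 0 = 0
n2 = ¬n1 = ¬0 = 1
n3 = x ⊕ n2 = 0 ⊕ 1 = 1
So n3 = 1 as required.

x=0, y=1, z=0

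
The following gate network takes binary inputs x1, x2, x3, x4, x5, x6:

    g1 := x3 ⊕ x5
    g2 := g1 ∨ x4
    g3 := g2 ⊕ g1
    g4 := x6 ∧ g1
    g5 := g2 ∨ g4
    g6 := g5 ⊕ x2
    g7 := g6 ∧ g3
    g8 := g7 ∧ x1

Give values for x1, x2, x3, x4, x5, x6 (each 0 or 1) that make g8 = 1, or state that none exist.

g8 = g7 ∧ x1 must be 1, so both g7 = 1 and x1 = 1.
g7 = g6 ∧ g3 must be 1, so both g6 = 1 and g3 = 1.
Check with x1=1, x2=0, x3=0, x4=1, x5=0, x6=0:
g1 = x3 ⊕ x5 = 0 ⊕ 0 = 0
g2 = g1 ∨ x4 = 0 ∨ 1 = 1
g3 = g2 ⊕ g1 = 1 ⊕ 0 = 1
g4 = x6 ∧ g1 = 0 ∧ 0 = 0
g5 = g2 ∨ g4 = 1 ∨ 0 = 1
g6 = g5 ⊕ x2 = 1 ⊕ 0 = 1
g7 = g6 ∧ g3 = 1 ∧ 1 = 1
g8 = g7 ∧ x1 = 1 ∧ 1 = 1
So g8 = 1 as required.

x1=1, x2=0, x3=0, x4=1, x5=0, x6=0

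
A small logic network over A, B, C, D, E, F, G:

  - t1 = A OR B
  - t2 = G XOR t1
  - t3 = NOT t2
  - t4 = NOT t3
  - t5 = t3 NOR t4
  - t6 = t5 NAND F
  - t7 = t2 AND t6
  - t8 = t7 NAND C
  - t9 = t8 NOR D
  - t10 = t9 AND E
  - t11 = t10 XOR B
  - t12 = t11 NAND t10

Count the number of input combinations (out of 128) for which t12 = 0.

4

t12 = t11 NAND t10 must be 0, so both t11 = 1 and t10 = 1.
t11 = t10 XOR B must be 1, so t10 and B differ.
t10 = t9 AND E must be 1, so both t9 = 1 and E = 1.
Enumerating the 128 input combinations, 4 give t12 = 0 and 124 give t12 = 1.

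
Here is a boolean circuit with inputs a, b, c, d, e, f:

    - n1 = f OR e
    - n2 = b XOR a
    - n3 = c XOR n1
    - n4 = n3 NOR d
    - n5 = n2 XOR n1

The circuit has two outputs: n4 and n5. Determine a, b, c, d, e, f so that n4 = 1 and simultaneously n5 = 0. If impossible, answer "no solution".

Check with a=1, b=0, c=1, d=0, e=1, f=0:
n1 = f OR e = 0 OR 1 = 1
n2 = b XOR a = 0 XOR 1 = 1
n3 = c XOR n1 = 1 XOR 1 = 0
n4 = n3 NOR d = 0 NOR 0 = 1
n5 = n2 XOR n1 = 1 XOR 1 = 0
So n4 = 1 and n5 = 0.

a=1, b=0, c=1, d=0, e=1, f=0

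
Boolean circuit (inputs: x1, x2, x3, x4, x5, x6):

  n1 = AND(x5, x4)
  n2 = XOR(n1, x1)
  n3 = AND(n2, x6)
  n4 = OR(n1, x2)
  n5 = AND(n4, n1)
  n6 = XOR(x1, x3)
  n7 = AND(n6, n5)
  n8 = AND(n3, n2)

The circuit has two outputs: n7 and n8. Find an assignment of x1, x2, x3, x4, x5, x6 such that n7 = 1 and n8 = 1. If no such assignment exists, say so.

x1=0, x2=0, x3=1, x4=1, x5=1, x6=1

Check with x1=0, x2=0, x3=1, x4=1, x5=1, x6=1:
n1 = AND(x5, x4) = AND(1, 1) = 1
n2 = XOR(n1, x1) = XOR(1, 0) = 1
n3 = AND(n2, x6) = AND(1, 1) = 1
n4 = OR(n1, x2) = OR(1, 0) = 1
n5 = AND(n4, n1) = AND(1, 1) = 1
n6 = XOR(x1, x3) = XOR(0, 1) = 1
n7 = AND(n6, n5) = AND(1, 1) = 1
n8 = AND(n3, n2) = AND(1, 1) = 1
So n7 = 1 and n8 = 1.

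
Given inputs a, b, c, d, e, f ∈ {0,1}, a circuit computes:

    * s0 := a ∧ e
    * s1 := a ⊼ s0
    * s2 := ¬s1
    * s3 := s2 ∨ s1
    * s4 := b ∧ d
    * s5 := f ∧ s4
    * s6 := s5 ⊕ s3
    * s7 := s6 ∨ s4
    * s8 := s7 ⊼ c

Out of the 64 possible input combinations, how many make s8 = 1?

32

s8 = s7 ⊼ c must be 1, so at least one of s7, c is 0.
Enumerating the 64 input combinations, 32 give s8 = 1 and 32 give s8 = 0.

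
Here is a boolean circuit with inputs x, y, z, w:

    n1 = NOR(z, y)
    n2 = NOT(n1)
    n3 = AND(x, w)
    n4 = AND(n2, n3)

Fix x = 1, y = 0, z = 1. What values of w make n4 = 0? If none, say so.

Check with x = 1, y = 0, z = 1 and w=0:
n1 = NOR(z, y) = NOR(1, 0) = 0
n2 = NOT(n1) = NOT 0 = 1
n3 = AND(x, w) = AND(1, 0) = 0
n4 = AND(n2, n3) = AND(1, 0) = 0
So n4 = 0.

w=0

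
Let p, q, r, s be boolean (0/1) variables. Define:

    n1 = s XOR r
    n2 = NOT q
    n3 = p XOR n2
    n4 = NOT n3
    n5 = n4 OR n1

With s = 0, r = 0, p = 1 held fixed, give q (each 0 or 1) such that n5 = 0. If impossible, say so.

n5 = n4 OR n1 must be 0, so both n4 = 0 and n1 = 0.
n4 = NOT n3 must be 0, so n3 = 1.
Check with s = 0, r = 0, p = 1 and q=1:
n1 = s XOR r = 0 XOR 0 = 0
n2 = NOT q = NOT 1 = 0
n3 = p XOR n2 = 1 XOR 0 = 1
n4 = NOT n3 = NOT 1 = 0
n5 = n4 OR n1 = 0 OR 0 = 0
So n5 = 0.

q=1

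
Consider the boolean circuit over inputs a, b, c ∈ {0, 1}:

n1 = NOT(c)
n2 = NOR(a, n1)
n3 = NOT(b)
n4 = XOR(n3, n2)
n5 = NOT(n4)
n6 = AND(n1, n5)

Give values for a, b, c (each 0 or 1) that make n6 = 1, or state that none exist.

n6 = AND(n1, n5) must be 1, so both n1 = 1 and n5 = 1.
n1 = NOT(c) must be 1, so c = 0.
n5 = NOT(n4) must be 1, so n4 = 0.
Check with a=1, b=1, c=0:
n1 = NOT(c) = NOT 0 = 1
n2 = NOR(a, n1) = NOR(1, 1) = 0
n3 = NOT(b) = NOT 1 = 0
n4 = XOR(n3, n2) = XOR(0, 0) = 0
n5 = NOT(n4) = NOT 0 = 1
n6 = AND(n1, n5) = AND(1, 1) = 1
So n6 = 1 as required.

a=1, b=1, c=0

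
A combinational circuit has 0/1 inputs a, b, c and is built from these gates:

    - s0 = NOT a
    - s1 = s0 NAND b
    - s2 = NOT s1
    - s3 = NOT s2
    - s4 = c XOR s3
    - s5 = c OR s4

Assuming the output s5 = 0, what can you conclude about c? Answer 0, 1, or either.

s5 = c OR s4 must be 0, so both c = 0 and s4 = 0.
Every assignment with s5 = 0 has c = 0; there are 1 such assignment(s).
  a=0, b=1, c=0

0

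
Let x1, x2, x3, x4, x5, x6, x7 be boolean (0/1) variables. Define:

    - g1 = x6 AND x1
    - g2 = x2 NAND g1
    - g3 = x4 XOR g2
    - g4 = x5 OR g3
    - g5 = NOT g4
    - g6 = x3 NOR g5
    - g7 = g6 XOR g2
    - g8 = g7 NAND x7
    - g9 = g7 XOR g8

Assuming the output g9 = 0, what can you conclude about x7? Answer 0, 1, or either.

g9 = g7 XOR g8 must be 0, so g7 and g8 are equal.
Every assignment with g9 = 0 has x7 = 0; there are 38 such assignment(s).

0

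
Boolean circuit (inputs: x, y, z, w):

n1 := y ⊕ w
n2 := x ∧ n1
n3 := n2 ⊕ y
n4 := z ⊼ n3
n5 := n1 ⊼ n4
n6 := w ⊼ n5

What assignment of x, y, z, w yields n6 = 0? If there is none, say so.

x=1, y=1, z=0, w=1

n6 = w ⊼ n5 must be 0, so both w = 1 and n5 = 1.
n5 = n1 ⊼ n4 must be 1, so at least one of n1, n4 is 0.
Check with x=1, y=1, z=0, w=1:
n1 = y ⊕ w = 1 ⊕ 1 = 0
n2 = x ∧ n1 = 1 ∧ 0 = 0
n3 = n2 ⊕ y = 0 ⊕ 1 = 1
n4 = z ⊼ n3 = 0 ⊼ 1 = 1
n5 = n1 ⊼ n4 = 0 ⊼ 1 = 1
n6 = w ⊼ n5 = 1 ⊼ 1 = 0
So n6 = 0 as required.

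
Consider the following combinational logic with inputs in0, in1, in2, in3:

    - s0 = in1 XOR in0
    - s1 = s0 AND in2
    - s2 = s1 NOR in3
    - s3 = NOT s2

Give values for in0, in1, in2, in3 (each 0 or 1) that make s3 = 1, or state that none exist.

s3 = NOT s2 must be 1, so s2 = 0.
s2 = s1 NOR in3 must be 0, so at least one of s1, in3 is 1.
Check with in0=1 in1=0 in2=1 in3=0:
s0 = in1 XOR in0 = 0 XOR 1 = 1
s1 = s0 AND in2 = 1 AND 1 = 1
s2 = s1 NOR in3 = 1 NOR 0 = 0
s3 = NOT s2 = NOT 0 = 1
So s3 = 1 as required.

in0=1 in1=0 in2=1 in3=0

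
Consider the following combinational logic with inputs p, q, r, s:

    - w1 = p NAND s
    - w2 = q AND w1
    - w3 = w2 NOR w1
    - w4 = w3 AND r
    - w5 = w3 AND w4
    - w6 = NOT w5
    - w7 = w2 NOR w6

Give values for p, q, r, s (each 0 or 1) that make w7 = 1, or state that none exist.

w7 = w2 NOR w6 must be 1, so both w2 = 0 and w6 = 0.
Check with p=1 q=0 r=1 s=1:
w1 = p NAND s = 1 NAND 1 = 0
w2 = q AND w1 = 0 AND 0 = 0
w3 = w2 NOR w1 = 0 NOR 0 = 1
w4 = w3 AND r = 1 AND 1 = 1
w5 = w3 AND w4 = 1 AND 1 = 1
w6 = NOT w5 = NOT 1 = 0
w7 = w2 NOR w6 = 0 NOR 0 = 1
So w7 = 1 as required.

p=1 q=0 r=1 s=1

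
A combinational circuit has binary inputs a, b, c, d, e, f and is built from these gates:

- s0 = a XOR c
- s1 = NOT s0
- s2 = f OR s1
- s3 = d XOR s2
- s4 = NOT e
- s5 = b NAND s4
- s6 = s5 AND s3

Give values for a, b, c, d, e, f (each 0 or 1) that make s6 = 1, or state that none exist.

a=1 b=0 c=1 d=0 e=1 f=1

s6 = s5 AND s3 must be 1, so both s5 = 1 and s3 = 1.
Check with a=1 b=0 c=1 d=0 e=1 f=1:
s0 = a XOR c = 1 XOR 1 = 0
s1 = NOT s0 = NOT 0 = 1
s2 = f OR s1 = 1 OR 1 = 1
s3 = d XOR s2 = 0 XOR 1 = 1
s4 = NOT e = NOT 1 = 0
s5 = b NAND s4 = 0 NAND 0 = 1
s6 = s5 AND s3 = 1 AND 1 = 1
So s6 = 1 as required.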